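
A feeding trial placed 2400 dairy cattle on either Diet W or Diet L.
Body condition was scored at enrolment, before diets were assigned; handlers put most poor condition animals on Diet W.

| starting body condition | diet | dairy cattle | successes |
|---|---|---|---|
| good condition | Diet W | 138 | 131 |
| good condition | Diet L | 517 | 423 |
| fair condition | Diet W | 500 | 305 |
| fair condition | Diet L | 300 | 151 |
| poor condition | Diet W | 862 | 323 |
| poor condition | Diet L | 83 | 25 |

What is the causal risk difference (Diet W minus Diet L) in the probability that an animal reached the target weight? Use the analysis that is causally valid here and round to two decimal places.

+0.10

Diet W is higher inside every starting body condition stratum but Diet L is higher in aggregate. Whether to stratify depends on how starting body condition relates to the diet.
Since starting body condition is a pre-existing factor (not a product of the diet) and it affects the outcome on its own, it is a confounder. The stratified rates, not the pooled rate, identify the causal effect.
Adjusting over the population distribution of starting body condition: 0.273·(0.949−0.818) + 0.333·(0.610−0.503) + 0.394·(0.375−0.301) = +0.100.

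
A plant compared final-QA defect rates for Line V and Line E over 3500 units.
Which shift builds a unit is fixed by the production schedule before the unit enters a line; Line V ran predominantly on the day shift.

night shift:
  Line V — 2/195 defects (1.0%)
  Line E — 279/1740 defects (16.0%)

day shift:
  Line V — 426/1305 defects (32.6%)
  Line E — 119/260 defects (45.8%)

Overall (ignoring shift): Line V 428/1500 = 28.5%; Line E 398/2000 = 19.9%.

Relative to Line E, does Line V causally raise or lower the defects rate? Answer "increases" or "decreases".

decreases

Nothing the line does changes shift; the imbalance is an allocation artefact. With shift also predicting the outcome, the pooled figure is confounded, and the within-stratum comparison is the causal one.
Within each level — night shift: 1.0% vs 16.0%; day shift: 32.6% vs 45.8% — Line V is lower every time.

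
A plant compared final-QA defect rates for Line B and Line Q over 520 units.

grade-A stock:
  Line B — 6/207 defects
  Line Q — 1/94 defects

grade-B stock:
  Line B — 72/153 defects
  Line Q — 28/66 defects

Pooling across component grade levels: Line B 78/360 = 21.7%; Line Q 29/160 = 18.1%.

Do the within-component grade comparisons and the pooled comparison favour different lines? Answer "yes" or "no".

Within each component grade level (grade-A stock 2.9% vs 1.1%; grade-B stock 47.1% vs 42.4%), Line Q has the lower rate every time. Pooled: 21.7% vs 18.1% — Line Q has the lower rate overall. They agree.

no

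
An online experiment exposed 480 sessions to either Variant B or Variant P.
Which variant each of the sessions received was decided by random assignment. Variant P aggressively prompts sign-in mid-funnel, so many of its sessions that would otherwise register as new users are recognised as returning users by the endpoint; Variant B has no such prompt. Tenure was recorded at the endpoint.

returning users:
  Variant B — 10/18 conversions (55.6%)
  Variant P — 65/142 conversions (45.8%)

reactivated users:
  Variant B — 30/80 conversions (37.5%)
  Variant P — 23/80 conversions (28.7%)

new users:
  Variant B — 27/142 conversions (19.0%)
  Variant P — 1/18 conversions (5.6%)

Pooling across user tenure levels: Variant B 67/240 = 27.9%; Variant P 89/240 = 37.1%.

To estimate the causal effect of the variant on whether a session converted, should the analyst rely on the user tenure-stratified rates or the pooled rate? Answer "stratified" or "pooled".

Within every user tenure level Variant B has the higher rate, yet pooled Variant P does — Simpson's reversal.
User tenure is recorded after the variant and is itself shifted by it — it sits on the causal path from variant to outcome. Conditioning on a mediator would strip out part of the effect we want; the pooled comparison gives the total causal effect.
Pooled: Variant B 27.9% vs Variant P 37.1%; Variant P is higher overall.

pooled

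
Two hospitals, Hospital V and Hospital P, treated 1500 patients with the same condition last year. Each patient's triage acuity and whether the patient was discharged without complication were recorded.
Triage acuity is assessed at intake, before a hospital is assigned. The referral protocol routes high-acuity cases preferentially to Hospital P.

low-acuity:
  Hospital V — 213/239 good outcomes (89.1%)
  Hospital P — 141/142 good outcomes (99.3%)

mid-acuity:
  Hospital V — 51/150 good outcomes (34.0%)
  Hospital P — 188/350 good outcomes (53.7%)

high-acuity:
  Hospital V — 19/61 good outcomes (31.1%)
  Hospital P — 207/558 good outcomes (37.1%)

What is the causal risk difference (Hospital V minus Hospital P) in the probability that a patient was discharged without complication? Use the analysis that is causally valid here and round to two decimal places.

Triage acuity is set before the hospital has any effect — it is not caused by the hospital — and it independently drives the outcome. That makes it a confounder, so the causal comparison is within triage acuity levels.
Adjusting over the population distribution of triage acuity: 0.254·(0.891−0.993) + 0.333·(0.340−0.537) + 0.413·(0.311−0.371) = -0.116.

-0.12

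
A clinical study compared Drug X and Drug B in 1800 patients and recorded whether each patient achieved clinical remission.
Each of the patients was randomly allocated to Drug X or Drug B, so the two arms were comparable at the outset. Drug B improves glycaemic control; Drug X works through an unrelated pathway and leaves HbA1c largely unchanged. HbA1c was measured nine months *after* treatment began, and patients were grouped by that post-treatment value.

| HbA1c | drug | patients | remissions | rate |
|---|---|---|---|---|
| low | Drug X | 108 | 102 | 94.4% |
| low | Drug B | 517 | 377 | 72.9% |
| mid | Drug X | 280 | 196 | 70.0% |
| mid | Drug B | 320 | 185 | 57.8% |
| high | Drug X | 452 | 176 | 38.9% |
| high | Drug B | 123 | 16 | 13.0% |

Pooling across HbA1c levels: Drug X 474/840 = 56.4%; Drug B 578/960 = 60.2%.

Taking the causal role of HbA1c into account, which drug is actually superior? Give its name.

Drug B

The HbA1c-specific comparison favours Drug X throughout, but the pooled figures favour Drug B. The question is whether to condition on HbA1c.
Stratifying would compare drugs among patients the drugs themselves sorted into HbA1c groups — a form of selection on an intermediate. The unconditioned pooled rates give the total causal effect.
Pooled: Drug X 56.4% vs Drug B 60.2%; Drug B is higher overall.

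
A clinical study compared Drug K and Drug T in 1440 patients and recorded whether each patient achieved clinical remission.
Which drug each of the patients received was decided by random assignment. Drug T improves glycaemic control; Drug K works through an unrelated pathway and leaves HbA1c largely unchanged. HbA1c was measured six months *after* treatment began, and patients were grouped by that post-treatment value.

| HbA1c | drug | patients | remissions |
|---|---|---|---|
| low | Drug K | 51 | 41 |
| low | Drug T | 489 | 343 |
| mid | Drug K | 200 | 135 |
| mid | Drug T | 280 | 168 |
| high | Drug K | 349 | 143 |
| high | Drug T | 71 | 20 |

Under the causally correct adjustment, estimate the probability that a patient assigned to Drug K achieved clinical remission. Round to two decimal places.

Drug K is higher inside every HbA1c stratum but Drug T is higher in aggregate. Whether to stratify depends on how HbA1c relates to the drug.
Stratifying would compare drugs among patients the drugs themselves sorted into HbA1c groups — a form of selection on an intermediate. The unconditioned pooled rates give the total causal effect.
So P(outcome | do(Drug K)) is just the pooled rate for Drug K: 319/600 = 0.532.

0.53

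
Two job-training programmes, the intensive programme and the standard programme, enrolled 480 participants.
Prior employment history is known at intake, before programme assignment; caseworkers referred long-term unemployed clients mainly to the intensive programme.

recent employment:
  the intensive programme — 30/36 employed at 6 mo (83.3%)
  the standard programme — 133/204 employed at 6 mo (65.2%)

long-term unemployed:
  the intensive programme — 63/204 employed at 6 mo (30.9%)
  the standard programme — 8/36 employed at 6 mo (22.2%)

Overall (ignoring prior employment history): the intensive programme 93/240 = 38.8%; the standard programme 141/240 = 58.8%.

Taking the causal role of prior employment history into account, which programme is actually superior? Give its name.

the intensive programme

Prior employment history satisfies the back-door criterion: it is not a descendant of the programme, and it blocks the spurious path from programme to outcome. Adjusting for it (i.e., using the within-prior employment history rates) gives the causal effect.
Within each level — recent employment: 83.3% vs 65.2%; long-term unemployed: 30.9% vs 22.2% — the intensive programme is higher every time.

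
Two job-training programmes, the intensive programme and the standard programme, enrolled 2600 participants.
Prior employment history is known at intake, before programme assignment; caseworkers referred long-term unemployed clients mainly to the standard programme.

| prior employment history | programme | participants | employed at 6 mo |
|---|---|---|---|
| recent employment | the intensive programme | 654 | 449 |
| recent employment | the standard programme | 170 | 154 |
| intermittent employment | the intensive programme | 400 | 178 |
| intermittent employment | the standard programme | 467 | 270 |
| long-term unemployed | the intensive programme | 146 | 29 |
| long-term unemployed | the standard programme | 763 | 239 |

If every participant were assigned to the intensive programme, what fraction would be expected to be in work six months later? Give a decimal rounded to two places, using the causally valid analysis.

0.44

Prior employment history satisfies the back-door criterion: it is not a descendant of the programme, and it blocks the spurious path from programme to outcome. Adjusting for it (i.e., using the within-prior employment history rates) gives the causal effect.
Standardising the intensive programme to the population prior employment history mix: 0.317·449/654 + 0.333·178/400 + 0.350·29/146 = 0.435.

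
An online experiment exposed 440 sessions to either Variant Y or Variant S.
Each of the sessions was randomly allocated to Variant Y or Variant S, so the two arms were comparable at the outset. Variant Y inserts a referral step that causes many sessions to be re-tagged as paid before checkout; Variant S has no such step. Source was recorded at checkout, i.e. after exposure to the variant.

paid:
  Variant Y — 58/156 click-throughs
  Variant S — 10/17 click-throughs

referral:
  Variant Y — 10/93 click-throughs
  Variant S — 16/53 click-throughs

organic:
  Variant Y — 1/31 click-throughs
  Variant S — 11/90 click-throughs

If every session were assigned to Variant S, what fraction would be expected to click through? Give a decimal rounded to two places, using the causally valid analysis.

Within every traffic source level Variant S has the higher rate, yet pooled Variant Y does — Simpson's reversal.
Because the variant influences traffic source, traffic source is a post-treatment mediator, not a confounder. Stratifying on it would bias the estimate; the causal effect is the crude pooled difference.
So P(outcome | do(Variant S)) is just the pooled rate for Variant S: 37/160 = 0.231.

0.23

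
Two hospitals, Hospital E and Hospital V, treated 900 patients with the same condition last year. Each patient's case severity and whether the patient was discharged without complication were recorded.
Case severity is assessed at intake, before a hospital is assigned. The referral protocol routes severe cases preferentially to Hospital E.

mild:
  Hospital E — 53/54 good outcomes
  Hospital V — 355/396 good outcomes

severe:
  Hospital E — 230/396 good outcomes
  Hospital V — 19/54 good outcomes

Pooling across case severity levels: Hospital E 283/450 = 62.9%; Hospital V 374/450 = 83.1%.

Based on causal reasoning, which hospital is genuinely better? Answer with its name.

Hospital E

Since case severity is a pre-existing factor (not a product of the hospital) and it affects the outcome on its own, it is a confounder. The stratified rates, not the pooled rate, identify the causal effect.
Within each level — mild: 98.1% vs 89.6%; severe: 58.1% vs 35.2% — Hospital E is higher every time.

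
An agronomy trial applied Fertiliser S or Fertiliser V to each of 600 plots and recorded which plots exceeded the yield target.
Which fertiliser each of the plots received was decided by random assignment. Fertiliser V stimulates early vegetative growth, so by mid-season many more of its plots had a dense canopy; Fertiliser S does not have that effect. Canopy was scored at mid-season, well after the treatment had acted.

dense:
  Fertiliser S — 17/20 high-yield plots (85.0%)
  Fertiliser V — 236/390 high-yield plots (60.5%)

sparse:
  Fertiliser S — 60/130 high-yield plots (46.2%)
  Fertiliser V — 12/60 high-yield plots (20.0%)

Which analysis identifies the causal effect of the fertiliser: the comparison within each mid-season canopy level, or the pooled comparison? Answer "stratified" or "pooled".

Mid-season canopy here is a post-treatment variable shaped by the fertiliser; conditioning on it would introduce bias rather than remove it. The overall comparison is the causal one.
Pooled: Fertiliser S 51.3% vs Fertiliser V 55.1%; Fertiliser V is higher overall.

pooled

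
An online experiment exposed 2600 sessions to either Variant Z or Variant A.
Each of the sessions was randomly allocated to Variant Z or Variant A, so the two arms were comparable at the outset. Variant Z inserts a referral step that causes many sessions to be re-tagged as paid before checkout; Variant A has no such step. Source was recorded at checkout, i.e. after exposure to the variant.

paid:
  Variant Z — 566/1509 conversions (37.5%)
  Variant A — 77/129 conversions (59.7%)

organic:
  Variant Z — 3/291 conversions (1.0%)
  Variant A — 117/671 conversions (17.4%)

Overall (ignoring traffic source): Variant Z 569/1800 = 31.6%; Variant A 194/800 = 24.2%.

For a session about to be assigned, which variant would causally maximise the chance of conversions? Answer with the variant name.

The stratified and pooled comparisons disagree (Variant A wins within each traffic source; Variant Z wins overall), so the answer turns on the causal role of traffic source.
Stratifying would compare variants among sessions the variants themselves sorted into traffic source groups — a form of selection on an intermediate. The unconditioned pooled rates give the total causal effect.
Pooled: Variant Z 31.6% vs Variant A 24.2%; Variant Z is higher overall.

Variant Z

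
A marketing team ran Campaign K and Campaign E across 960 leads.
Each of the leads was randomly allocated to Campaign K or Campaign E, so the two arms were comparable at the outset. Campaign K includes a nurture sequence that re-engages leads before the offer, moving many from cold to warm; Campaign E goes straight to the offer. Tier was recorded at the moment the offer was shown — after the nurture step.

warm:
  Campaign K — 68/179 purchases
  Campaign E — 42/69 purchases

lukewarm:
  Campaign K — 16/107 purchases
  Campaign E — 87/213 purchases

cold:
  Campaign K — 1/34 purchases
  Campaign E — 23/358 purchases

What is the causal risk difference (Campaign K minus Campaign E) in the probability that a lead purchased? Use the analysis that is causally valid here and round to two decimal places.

Campaign E is higher inside every engagement tier stratum but Campaign K is higher in aggregate. Whether to stratify depends on how engagement tier relates to the campaign.
The distribution of engagement tier is itself part of what the campaign does — it is an intermediate outcome. Holding it fixed would remove that part of the effect; the total effect is the pooled difference.
The causal difference is the pooled difference: 0.266 − 0.237 = +0.028.

+0.03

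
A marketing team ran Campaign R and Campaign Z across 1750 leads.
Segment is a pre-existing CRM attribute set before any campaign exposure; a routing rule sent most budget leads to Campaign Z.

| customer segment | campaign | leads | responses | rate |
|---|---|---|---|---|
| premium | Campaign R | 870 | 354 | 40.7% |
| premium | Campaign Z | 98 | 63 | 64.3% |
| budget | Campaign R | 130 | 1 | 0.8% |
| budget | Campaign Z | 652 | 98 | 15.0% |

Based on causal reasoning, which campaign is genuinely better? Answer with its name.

Within every customer segment level Campaign Z has the higher rate, yet pooled Campaign R does — Simpson's reversal.
Customer segment satisfies the back-door criterion: it is not a descendant of the campaign, and it blocks the spurious path from campaign to outcome. Adjusting for it (i.e., using the within-customer segment rates) gives the causal effect.
Within each level — premium: 40.7% vs 64.3%; budget: 0.8% vs 15.0% — Campaign Z is higher every time.

Campaign Z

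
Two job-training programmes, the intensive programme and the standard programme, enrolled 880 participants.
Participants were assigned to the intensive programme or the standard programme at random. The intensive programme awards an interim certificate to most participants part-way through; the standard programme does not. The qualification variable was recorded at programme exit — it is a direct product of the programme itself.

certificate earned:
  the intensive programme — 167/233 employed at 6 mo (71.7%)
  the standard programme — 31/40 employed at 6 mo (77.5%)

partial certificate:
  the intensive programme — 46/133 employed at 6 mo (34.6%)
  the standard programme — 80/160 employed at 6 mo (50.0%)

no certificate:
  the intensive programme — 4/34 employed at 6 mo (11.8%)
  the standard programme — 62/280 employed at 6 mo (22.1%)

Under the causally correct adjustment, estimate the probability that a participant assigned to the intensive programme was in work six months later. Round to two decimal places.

0.54

Within every qualification attained during the programme level the standard programme has the higher rate, yet pooled the intensive programme does — Simpson's reversal.
Because the programme influences qualification attained during the programme, qualification attained during the programme is a post-treatment mediator, not a confounder. Stratifying on it would bias the estimate; the causal effect is the crude pooled difference.
So P(outcome | do(the intensive programme)) is just the pooled rate for the intensive programme: 217/400 = 0.542.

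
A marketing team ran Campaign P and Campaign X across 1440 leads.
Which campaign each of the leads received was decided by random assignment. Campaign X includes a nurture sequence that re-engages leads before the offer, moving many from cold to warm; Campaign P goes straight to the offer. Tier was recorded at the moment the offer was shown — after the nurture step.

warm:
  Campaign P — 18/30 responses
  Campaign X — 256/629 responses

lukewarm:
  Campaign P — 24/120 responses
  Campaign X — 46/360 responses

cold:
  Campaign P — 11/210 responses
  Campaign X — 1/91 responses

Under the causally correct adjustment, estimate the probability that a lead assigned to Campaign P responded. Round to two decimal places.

Engagement tier is downstream of the campaign. One should not condition on a consequence of treatment, so the overall rates are the right comparison.
So P(outcome | do(Campaign P)) is just the pooled rate for Campaign P: 53/360 = 0.147.

0.15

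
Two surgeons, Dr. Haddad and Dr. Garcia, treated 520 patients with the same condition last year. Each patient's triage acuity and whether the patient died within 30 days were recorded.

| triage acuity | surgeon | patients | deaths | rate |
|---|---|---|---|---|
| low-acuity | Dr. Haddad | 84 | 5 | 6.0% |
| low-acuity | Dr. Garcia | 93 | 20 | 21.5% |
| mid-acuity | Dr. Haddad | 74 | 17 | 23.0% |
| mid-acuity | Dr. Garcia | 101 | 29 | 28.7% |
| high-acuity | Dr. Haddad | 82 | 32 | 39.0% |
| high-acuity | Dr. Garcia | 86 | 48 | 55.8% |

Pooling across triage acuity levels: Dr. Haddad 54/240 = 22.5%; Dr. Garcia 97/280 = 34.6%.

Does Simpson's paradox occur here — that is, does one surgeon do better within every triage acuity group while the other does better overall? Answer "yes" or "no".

no

Within each triage acuity level (low-acuity 6.0% vs 21.5%; mid-acuity 23.0% vs 28.7%; high-acuity 39.0% vs 55.8%), Dr. Haddad has the lower rate every time. Pooled: 22.5% vs 34.6% — Dr. Haddad has the lower rate overall. They agree.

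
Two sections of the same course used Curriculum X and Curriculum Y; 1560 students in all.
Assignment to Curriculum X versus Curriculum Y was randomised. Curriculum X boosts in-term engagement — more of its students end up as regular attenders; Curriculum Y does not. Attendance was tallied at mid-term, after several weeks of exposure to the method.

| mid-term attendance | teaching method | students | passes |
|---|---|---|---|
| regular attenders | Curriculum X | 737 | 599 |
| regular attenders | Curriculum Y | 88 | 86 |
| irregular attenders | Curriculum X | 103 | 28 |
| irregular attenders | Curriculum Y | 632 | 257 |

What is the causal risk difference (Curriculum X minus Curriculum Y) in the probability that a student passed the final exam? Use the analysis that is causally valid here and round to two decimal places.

+0.27

Mid-term attendance here is a post-treatment variable shaped by the teaching method; conditioning on it would introduce bias rather than remove it. The overall comparison is the causal one.
The causal difference is the pooled difference: 0.746 − 0.476 = +0.270.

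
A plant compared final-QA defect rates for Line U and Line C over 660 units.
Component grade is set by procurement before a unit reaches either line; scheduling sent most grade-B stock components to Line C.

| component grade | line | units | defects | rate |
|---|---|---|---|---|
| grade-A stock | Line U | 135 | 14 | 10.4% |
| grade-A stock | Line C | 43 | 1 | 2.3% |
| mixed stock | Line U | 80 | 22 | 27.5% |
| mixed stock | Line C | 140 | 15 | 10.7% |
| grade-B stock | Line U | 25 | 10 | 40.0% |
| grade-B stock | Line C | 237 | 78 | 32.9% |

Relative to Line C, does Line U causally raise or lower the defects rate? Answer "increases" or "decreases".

increases

Within every component grade level Line C has the lower rate, yet pooled Line U does — Simpson's reversal.
Nothing the line does changes component grade; the imbalance is an allocation artefact. With component grade also predicting the outcome, the pooled figure is confounded, and the within-stratum comparison is the causal one.
Within each level — grade-A stock: 10.4% vs 2.3%; mixed stock: 27.5% vs 10.7%; grade-B stock: 40.0% vs 32.9% — Line C is lower every time.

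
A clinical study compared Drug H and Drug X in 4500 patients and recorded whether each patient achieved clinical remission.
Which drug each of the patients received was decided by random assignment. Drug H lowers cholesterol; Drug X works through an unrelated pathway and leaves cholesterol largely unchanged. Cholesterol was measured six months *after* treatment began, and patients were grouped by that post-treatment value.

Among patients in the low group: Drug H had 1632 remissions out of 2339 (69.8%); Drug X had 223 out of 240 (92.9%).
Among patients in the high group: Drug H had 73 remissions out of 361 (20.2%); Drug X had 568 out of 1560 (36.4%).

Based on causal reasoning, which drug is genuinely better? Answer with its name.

Drug H

Cholesterol is recorded after the drug and is itself shifted by it — it sits on the causal path from drug to outcome. Conditioning on a mediator would strip out part of the effect we want; the pooled comparison gives the total causal effect.
Pooled: Drug H 63.1% vs Drug X 43.9%; Drug H is higher overall.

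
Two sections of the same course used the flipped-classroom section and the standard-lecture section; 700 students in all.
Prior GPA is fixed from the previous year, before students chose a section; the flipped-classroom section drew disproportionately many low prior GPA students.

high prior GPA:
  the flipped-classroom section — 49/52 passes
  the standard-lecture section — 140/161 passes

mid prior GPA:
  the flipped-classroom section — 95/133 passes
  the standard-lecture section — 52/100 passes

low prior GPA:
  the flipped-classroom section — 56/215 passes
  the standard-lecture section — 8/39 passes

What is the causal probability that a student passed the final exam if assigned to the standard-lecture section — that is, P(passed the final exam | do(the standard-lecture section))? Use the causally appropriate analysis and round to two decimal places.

0.51

Prior GPA band satisfies the back-door criterion: it is not a descendant of the teaching method, and it blocks the spurious path from teaching method to outcome. Adjusting for it (i.e., using the within-prior GPA band rates) gives the causal effect.
Standardising the standard-lecture section to the population prior GPA band mix: 0.304·140/161 + 0.333·52/100 + 0.363·8/39 = 0.512.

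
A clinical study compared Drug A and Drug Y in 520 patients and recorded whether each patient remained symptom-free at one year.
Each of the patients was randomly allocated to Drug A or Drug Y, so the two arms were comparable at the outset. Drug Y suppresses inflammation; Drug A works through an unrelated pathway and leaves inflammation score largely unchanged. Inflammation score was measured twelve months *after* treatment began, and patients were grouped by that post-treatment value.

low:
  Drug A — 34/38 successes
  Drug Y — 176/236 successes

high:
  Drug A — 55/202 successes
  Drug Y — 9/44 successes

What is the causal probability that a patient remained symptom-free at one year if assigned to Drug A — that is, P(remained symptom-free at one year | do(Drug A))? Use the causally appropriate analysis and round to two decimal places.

0.37

Inflammation score is recorded after the drug and is itself shifted by it — it sits on the causal path from drug to outcome. Conditioning on a mediator would strip out part of the effect we want; the pooled comparison gives the total causal effect.
So P(outcome | do(Drug A)) is just the pooled rate for Drug A: 89/240 = 0.371.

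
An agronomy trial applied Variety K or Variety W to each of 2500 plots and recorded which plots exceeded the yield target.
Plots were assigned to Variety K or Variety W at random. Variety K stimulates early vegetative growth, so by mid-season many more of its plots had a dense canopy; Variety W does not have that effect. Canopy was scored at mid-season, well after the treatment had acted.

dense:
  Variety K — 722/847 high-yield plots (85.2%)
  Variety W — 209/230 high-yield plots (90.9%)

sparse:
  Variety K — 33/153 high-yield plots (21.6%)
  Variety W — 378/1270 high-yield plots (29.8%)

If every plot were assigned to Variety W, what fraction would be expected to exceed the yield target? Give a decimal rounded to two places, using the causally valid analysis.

Stratifying would compare varietys among plots the varietys themselves sorted into mid-season canopy groups — a form of selection on an intermediate. The unconditioned pooled rates give the total causal effect.
So P(outcome | do(Variety W)) is just the pooled rate for Variety W: 587/1500 = 0.391.

0.39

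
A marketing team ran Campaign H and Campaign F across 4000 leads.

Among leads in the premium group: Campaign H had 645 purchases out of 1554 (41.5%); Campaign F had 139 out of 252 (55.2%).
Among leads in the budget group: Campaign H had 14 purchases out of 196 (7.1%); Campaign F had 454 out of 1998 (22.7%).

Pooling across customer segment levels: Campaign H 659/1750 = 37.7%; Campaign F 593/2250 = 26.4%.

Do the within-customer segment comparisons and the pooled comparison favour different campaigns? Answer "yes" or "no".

Within each customer segment level (premium 41.5% vs 55.2%; budget 7.1% vs 22.7%), Campaign F has the higher rate every time. Pooled: 37.7% vs 26.4% — Campaign H has the higher rate overall. The two comparisons disagree.

yes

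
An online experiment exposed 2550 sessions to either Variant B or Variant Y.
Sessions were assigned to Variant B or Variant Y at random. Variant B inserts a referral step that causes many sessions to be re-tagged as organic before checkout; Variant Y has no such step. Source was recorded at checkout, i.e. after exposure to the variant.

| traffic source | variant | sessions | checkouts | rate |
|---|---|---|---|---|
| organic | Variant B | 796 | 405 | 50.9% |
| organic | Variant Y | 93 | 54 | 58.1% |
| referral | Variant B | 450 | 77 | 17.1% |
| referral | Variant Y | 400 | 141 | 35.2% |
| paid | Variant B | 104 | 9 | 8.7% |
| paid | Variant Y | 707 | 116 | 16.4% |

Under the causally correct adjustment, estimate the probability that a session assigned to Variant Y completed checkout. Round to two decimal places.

The stratified and pooled comparisons disagree (Variant Y wins within each traffic source; Variant B wins overall), so the answer turns on the causal role of traffic source.
Traffic source is downstream of the variant. One should not condition on a consequence of treatment, so the overall rates are the right comparison.
So P(outcome | do(Variant Y)) is just the pooled rate for Variant Y: 311/1200 = 0.259.

0.26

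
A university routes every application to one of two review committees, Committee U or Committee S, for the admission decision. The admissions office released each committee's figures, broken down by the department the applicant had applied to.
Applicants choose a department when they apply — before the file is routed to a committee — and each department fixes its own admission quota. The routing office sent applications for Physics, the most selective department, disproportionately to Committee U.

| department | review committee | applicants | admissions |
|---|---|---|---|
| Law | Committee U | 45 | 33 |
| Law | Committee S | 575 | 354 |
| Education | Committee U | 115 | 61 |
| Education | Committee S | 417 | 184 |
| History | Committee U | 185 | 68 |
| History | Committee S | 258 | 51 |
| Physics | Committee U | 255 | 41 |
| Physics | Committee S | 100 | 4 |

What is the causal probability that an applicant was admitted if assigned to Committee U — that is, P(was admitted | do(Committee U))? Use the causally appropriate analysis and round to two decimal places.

The stratified and pooled comparisons disagree (Committee U wins within each department; Committee S wins overall), so the answer turns on the causal role of department.
Department is set before the review committee has any effect — it is not caused by the review committee — and it independently drives the outcome. That makes it a confounder, so the causal comparison is within department levels.
Standardising Committee U to the population department mix: 0.318·33/45 + 0.273·61/115 + 0.227·68/185 + 0.182·41/255 = 0.491.

0.49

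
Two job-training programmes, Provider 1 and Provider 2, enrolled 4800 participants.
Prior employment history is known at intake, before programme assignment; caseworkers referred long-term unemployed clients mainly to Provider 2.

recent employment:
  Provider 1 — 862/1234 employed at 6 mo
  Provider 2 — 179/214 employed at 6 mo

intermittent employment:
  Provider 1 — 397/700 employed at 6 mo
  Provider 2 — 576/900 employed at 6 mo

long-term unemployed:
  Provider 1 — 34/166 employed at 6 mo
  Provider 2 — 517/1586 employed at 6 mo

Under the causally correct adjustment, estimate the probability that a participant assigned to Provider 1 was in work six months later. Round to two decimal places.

Within every prior employment history level Provider 2 has the higher rate, yet pooled Provider 1 does — Simpson's reversal.
Prior employment history differs across programmes for reasons unrelated to any effect of the programme itself, and it separately predicts the outcome — a classic confounder. We must compare within prior employment history levels.
Standardising Provider 1 to the population prior employment history mix: 0.302·862/1234 + 0.333·397/700 + 0.365·34/166 = 0.475.

0.47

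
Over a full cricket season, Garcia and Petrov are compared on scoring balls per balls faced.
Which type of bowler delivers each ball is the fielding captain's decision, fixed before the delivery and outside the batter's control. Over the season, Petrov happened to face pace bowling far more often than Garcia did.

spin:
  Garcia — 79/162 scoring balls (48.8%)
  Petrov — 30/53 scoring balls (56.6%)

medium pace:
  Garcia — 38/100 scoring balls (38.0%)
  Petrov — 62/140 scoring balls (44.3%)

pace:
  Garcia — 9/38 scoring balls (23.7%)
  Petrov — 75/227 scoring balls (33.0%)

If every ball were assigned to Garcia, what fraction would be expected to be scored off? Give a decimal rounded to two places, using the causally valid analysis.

Here bowling type is a common cause — it drives both which player a case falls under and the outcome. The crude comparison mixes populations; the stratum-specific rates are the causally relevant ones.
Standardising Garcia to the population bowling type mix: 0.299·79/162 + 0.333·38/100 + 0.368·9/38 = 0.359.

0.36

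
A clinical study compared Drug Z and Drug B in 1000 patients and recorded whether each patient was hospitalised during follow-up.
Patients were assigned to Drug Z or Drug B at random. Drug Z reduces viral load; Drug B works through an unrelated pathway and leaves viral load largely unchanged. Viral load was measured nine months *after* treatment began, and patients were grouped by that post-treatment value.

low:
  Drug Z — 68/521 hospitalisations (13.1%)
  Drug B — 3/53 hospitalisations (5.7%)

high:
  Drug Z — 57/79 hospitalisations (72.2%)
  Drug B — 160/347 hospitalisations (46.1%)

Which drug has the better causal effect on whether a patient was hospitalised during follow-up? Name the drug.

Stratifying would compare drugs among patients the drugs themselves sorted into viral load groups — a form of selection on an intermediate. The unconditioned pooled rates give the total causal effect.
Pooled: Drug Z 20.8% vs Drug B 40.8%; Drug Z is lower overall.

Drug Z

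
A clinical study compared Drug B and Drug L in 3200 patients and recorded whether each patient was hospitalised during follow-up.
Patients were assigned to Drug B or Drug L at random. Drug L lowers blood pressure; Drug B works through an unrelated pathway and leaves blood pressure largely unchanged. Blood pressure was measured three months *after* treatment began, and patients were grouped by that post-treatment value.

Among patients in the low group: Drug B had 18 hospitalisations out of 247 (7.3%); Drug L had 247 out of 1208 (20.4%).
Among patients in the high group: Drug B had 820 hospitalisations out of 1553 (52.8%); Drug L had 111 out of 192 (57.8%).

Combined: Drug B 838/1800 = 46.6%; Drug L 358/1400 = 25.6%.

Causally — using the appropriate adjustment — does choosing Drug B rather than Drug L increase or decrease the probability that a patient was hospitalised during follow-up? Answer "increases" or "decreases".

increases

Blood pressure is recorded after the drug and is itself shifted by it — it sits on the causal path from drug to outcome. Conditioning on a mediator would strip out part of the effect we want; the pooled comparison gives the total causal effect.
Pooled: Drug B 46.6% vs Drug L 25.6%; Drug L is lower overall.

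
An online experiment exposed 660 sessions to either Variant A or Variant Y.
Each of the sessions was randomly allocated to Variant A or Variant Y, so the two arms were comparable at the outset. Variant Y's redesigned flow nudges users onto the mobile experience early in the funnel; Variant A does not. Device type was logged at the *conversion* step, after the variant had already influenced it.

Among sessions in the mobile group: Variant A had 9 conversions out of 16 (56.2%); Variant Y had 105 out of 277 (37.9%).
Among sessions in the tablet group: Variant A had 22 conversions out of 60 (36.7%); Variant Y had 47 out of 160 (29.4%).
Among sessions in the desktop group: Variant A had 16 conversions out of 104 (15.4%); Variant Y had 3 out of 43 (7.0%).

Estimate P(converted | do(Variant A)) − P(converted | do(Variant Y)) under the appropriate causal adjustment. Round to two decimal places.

The stratified and pooled comparisons disagree (Variant A wins within each device type; Variant Y wins overall), so the answer turns on the causal role of device type.
Stratifying would compare variants among sessions the variants themselves sorted into device type groups — a form of selection on an intermediate. The unconditioned pooled rates give the total causal effect.
The causal difference is the pooled difference: 0.261 − 0.323 = -0.062.

-0.06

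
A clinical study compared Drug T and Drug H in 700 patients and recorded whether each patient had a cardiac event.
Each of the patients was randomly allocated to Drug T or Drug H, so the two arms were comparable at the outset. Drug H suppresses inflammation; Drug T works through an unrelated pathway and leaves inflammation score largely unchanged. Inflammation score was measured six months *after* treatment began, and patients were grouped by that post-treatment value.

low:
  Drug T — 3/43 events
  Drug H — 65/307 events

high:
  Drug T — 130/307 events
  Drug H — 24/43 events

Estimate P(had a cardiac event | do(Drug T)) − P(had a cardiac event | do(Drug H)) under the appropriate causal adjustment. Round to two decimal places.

Inflammation score is downstream of the drug. One should not condition on a consequence of treatment, so the overall rates are the right comparison.
The causal difference is the pooled difference: 0.380 − 0.254 = +0.126.

+0.13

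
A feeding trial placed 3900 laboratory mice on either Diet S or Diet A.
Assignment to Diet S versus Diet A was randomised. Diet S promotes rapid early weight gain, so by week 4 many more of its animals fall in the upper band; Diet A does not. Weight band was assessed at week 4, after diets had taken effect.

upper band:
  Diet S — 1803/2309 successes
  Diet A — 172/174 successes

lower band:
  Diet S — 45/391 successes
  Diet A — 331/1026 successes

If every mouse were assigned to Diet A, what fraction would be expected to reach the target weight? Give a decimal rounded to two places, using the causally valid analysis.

0.42

Diet A is higher inside every week-4 weight band stratum but Diet S is higher in aggregate. Whether to stratify depends on how week-4 weight band relates to the diet.
Week-4 weight band here is a post-treatment variable shaped by the diet; conditioning on it would introduce bias rather than remove it. The overall comparison is the causal one.
So P(outcome | do(Diet A)) is just the pooled rate for Diet A: 503/1200 = 0.419.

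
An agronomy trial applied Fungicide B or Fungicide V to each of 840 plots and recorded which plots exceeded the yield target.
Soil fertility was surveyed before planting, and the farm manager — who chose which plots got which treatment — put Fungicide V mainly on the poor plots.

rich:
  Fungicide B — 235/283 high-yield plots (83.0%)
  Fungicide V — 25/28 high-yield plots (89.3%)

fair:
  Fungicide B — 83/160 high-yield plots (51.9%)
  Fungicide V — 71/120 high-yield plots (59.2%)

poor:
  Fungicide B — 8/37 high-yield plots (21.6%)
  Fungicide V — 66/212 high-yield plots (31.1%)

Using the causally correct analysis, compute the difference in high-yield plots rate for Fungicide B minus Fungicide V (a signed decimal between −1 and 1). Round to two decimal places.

-0.08

Within every soil fertility level Fungicide V has the higher rate, yet pooled Fungicide B does — Simpson's reversal.
Soil fertility differs across fungicides for reasons unrelated to any effect of the fungicide itself, and it separately predicts the outcome — a classic confounder. We must compare within soil fertility levels.
Adjusting over the population distribution of soil fertility: 0.370·(0.830−0.893) + 0.333·(0.519−0.592) + 0.296·(0.216−0.311) = -0.076.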